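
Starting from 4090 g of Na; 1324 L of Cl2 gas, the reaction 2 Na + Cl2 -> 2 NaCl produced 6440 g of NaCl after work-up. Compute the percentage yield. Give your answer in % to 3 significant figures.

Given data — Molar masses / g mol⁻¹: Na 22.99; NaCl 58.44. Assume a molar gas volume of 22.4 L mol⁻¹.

n(Na) = 4090 / 22.99 = 177.9 mol
n(Cl2) = 1324 / 22.4 = 59.11 mol
n/ν for Na = 177.9/2 = 88.95
n/ν for Cl2 = 59.11/1 = 59.11
Smallest n/ν is Cl2 → limiting reagent.
theoretical n(NaCl) = (2/1) × 59.11 = 118.2 mol → 6908 g
% yield = 6440 / 6908 × 100 = 93.23 %

93.2 %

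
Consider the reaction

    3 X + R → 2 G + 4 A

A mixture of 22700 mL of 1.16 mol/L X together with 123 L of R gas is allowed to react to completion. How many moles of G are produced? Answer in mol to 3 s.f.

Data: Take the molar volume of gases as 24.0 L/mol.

10.3 mol

n(X) = 1.16 × 22700/1000 = 26.33 mol
n(R) = 123.0 / 24.0 = 5.125 mol
n/ν → X: 8.777, R: 5.125; R is limiting.
n(G) = (2/1) × 5.125 = 10.25 mol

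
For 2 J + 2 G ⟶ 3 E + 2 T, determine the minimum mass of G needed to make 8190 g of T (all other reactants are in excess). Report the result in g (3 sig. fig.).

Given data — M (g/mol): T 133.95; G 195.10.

n(T) = 8190 / 133.95 = 61.14 mol
n(G) = (2/2) × 61.14 = 61.14 mol
mass = 61.14 × 195.10 = 11930 g

11900 g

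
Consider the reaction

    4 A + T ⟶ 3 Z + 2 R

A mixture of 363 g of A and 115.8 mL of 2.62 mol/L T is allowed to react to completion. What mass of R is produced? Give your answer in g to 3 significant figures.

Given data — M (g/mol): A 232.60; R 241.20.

146 g

n(A) = 363.0 / 232.60 = 1.561 mol
n(T) = 2.62 × 115.8/1000 = 0.3034 mol
n/ν for A = 1.561/4 = 0.3903
n/ν for T = 0.3034/1 = 0.3034
Smallest n/ν is T → limiting reagent.
n(R) = (2/1) × 0.3034 = 0.6068 mol
mass = 0.6068 × 241.20 = 146.4 g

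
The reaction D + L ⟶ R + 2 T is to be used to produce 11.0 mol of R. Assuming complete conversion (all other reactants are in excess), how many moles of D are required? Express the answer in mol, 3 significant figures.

n(R) = 11.00 mol
n(D) = (1/1) × 11.00 = 11.00 mol

11.0 mol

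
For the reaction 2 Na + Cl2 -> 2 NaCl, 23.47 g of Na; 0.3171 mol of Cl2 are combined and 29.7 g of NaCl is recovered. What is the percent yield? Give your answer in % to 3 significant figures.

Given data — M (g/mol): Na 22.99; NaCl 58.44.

80.1 %

n(Na) = 23.47 / 22.99 = 1.021 mol
n(Cl2) = 0.3171 mol
n/ν for Na = 1.021/2 = 0.5105
n/ν for Cl2 = 0.3171/1 = 0.3171
Smallest n/ν is Cl2 → limiting reagent.
theoretical n(NaCl) = (2/1) × 0.3171 = 0.6342 mol → 37.06 g
% yield = 29.7 / 37.06 × 100 = 80.14 %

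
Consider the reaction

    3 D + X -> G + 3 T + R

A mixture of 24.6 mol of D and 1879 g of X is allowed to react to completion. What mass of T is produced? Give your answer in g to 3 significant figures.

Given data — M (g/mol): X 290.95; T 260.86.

5050 g

n(D) = 24.60 mol
n(X) = 1879 / 290.95 = 6.458 mol
n/ν → D: 8.200, X: 6.458; X is limiting.
n(T) = (3/1) × 6.458 = 19.37 mol
mass = 19.37 × 260.86 = 5053 g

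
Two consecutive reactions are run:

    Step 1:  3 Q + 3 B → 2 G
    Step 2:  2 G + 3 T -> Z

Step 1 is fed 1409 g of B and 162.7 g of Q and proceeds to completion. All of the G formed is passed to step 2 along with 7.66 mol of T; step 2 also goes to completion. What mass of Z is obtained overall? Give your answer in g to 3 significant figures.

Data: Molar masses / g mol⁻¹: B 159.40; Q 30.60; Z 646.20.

1150 g

Step 1:
n(B) = 1409 / 159.40 = 8.839 mol
n(Q) = 162.7 / 30.60 = 5.317 mol
n/ν for B = 8.839/3 = 2.946
n/ν for Q = 5.317/3 = 1.772
Smallest n/ν is Q → limiting reagent.
n(G) produced = (2/3) × 5.317 = 3.545 mol
Step 2:
n(G) available = 3.545 mol
n(T) = 7.660 mol
n/ν for G = 3.545/2 = 1.773
n/ν for T = 7.660/3 = 2.553
Smallest n/ν is G → limiting reagent.
n(Z) = (1/2) × 3.545 = 1.773 mol
mass = 1.773 × 646.20 = 1146 g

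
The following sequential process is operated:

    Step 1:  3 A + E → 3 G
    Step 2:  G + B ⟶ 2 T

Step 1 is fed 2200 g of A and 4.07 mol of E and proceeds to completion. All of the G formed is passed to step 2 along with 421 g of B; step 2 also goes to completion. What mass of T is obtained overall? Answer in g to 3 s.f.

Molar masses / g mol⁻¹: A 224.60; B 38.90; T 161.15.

Step 1:
n(A) = 2200 / 224.60 = 9.795 mol
n(E) = 4.070 mol
n/ν for A = 9.795/3 = 3.265
n/ν for E = 4.070/1 = 4.070
Smallest n/ν is A → limiting reagent.
n(G) produced = (3/3) × 9.795 = 9.795 mol
Step 2:
n(G) available = 9.795 mol
n(B) = 421.0 / 38.90 = 10.82 mol
n/ν for G = 9.795/1 = 9.795
n/ν for B = 10.82/1 = 10.82
Smallest n/ν is G → limiting reagent.
n(T) = (2/1) × 9.795 = 19.59 mol
mass = 19.59 × 161.15 = 3157 g

3160 g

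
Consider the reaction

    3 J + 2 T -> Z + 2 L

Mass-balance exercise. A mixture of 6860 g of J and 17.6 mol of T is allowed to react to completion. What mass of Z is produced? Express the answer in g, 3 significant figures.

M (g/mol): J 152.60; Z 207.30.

1820 g

n(J) = 6860 / 152.60 = 44.95 mol
n(T) = 17.60 mol
n/ν for J = 44.95/3 = 14.98
n/ν for T = 17.60/2 = 8.800
Smallest n/ν is T → limiting reagent.
n(Z) = (1/2) × 17.60 = 8.800 mol
mass = 8.800 × 207.30 = 1824 g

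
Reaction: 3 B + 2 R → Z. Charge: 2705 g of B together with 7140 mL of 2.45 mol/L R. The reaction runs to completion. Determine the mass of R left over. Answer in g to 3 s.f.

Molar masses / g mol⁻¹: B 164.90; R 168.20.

1100 g

n(B) = 2705 / 164.90 = 16.40 mol
n(R) = 2.45 × 7140/1000 = 17.49 mol
n/ν for B = 16.40/3 = 5.467
n/ν for R = 17.49/2 = 8.745
Smallest n/ν is B → limiting reagent.
R consumed = (2/3) × 16.40 = 10.93 mol
R remaining = 17.49 − 10.93 = 6.560 mol
mass = 6.560 × 168.20 = 1103 g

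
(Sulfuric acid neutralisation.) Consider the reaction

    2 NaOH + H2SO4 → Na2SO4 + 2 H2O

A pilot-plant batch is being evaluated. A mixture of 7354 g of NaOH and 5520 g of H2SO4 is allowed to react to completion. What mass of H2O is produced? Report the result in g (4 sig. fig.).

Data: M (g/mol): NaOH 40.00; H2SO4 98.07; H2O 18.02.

2029 g

n(NaOH) = 7354 / 40.00 = 183.9 mol
n(H2SO4) = 5520 / 98.07 = 56.29 mol
n/ν → NaOH: 91.95, H2SO4: 56.29; H2SO4 is limiting.
n(H2O) = (2/1) × 56.29 = 112.6 mol
mass = 112.6 × 18.02 = 2029 g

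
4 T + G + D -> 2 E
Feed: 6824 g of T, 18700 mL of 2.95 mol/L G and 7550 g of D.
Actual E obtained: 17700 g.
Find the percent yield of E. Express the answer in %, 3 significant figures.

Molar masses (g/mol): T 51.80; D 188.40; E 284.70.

n(T) = 6824 / 51.80 = 131.7 mol
n(G) = 2.95 × 18700/1000 = 55.17 mol
n(D) = 7550 / 188.40 = 40.07 mol
n/ν → T: 32.93, G: 55.17, D: 40.07; T is limiting.
theoretical n(E) = (2/4) × 131.7 = 65.85 mol → 18750 g
% yield = 17700 / 18750 × 100 = 94.40 %

94.4 %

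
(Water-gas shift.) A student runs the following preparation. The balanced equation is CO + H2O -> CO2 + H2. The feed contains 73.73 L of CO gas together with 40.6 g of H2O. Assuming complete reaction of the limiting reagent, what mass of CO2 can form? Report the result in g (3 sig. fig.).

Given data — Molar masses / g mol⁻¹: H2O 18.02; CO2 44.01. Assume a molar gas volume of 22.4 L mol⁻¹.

n(CO) = 73.73 / 22.4 = 3.292 mol
n(H2O) = 40.60 / 18.02 = 2.253 mol
n/ν for CO = 3.292/1 = 3.292
n/ν for H2O = 2.253/1 = 2.253
Smallest n/ν is H2O → limiting reagent.
n(CO2) = (1/1) × 2.253 = 2.253 mol
mass = 2.253 × 44.01 = 99.15 g

99.2 g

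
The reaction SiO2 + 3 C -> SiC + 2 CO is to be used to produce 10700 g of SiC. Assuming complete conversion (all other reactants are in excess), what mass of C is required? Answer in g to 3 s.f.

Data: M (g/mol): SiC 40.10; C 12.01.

9610 g

n(SiC) = 10700 / 40.10 = 266.8 mol
n(C) = (3/1) × 266.8 = 800.4 mol
mass = 800.4 × 12.01 = 9613 g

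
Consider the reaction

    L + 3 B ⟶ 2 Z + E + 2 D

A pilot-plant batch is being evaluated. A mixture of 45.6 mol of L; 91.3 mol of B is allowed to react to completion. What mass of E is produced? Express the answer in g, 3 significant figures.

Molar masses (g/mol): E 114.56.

n(L) = 45.60 mol
n(B) = 91.30 mol
n/ν for L = 45.60/1 = 45.60
n/ν for B = 91.30/3 = 30.43
Smallest n/ν is B → limiting reagent.
n(E) = (1/3) × 91.30 = 30.43 mol
mass = 30.43 × 114.56 = 3486 g

3490 g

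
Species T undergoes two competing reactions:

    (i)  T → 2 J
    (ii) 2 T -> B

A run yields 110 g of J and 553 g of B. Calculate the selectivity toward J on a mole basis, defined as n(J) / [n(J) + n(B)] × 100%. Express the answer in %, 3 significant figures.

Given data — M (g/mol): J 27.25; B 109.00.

44.3 %

n(J) = 110 / 27.25 = 4.037 mol
n(B) = 553 / 109.00 = 5.073 mol
selectivity = 4.037/(4.037+5.073) × 100 = 44.31 %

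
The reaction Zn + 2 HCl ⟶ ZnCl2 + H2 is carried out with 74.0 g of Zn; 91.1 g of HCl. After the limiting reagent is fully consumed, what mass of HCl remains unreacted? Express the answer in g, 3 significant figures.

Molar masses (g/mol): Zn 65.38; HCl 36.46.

n(Zn) = 74.00 / 65.38 = 1.132 mol
n(HCl) = 91.10 / 36.46 = 2.499 mol
n/ν for Zn = 1.132/1 = 1.132
n/ν for HCl = 2.499/2 = 1.250
Smallest n/ν is Zn → limiting reagent.
HCl consumed = (2/1) × 1.132 = 2.264 mol
HCl remaining = 2.499 − 2.264 = 0.2350 mol
mass = 0.2350 × 36.46 = 8.568 g

8.57 g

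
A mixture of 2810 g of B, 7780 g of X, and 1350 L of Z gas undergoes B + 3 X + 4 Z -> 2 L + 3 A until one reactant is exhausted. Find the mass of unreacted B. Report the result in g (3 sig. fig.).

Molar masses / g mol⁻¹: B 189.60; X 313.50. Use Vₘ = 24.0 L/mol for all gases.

1240 g

n(B) = 2810 / 189.60 = 14.82 mol
n(X) = 7780 / 313.50 = 24.82 mol
n(Z) = 1350 / 24.0 = 56.25 mol
n/ν for B = 14.82/1 = 14.82
n/ν for X = 24.82/3 = 8.273
n/ν for Z = 56.25/4 = 14.06
Smallest n/ν is X → limiting reagent.
B consumed = (1/3) × 24.82 = 8.273 mol
B remaining = 14.82 − 8.273 = 6.547 mol
mass = 6.547 × 189.60 = 1241 g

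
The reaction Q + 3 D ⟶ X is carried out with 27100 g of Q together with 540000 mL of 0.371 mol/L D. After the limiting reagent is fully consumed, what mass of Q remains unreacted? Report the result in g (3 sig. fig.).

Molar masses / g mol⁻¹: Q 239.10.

11100 g

n(Q) = 27100 / 239.10 = 113.3 mol
n(D) = 0.371 × 540000/1000 = 200.3 mol
n/ν → Q: 113.3, D: 66.77; D is limiting.
Q consumed = (1/3) × 200.3 = 66.77 mol
Q remaining = 113.3 − 66.77 = 46.53 mol
mass = 46.53 × 239.10 = 11130 g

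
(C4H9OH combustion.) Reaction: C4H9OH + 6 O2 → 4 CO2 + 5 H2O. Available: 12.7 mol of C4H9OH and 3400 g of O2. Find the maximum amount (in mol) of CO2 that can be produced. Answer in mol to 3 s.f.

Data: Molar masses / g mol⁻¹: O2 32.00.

n(C4H9OH) = 12.70 mol
n(O2) = 3400 / 32.00 = 106.3 mol
n/ν for C4H9OH = 12.70/1 = 12.70
n/ν for O2 = 106.3/6 = 17.72
Smallest n/ν is C4H9OH → limiting reagent.
n(CO2) = (4/1) × 12.70 = 50.80 mol

50.8 mol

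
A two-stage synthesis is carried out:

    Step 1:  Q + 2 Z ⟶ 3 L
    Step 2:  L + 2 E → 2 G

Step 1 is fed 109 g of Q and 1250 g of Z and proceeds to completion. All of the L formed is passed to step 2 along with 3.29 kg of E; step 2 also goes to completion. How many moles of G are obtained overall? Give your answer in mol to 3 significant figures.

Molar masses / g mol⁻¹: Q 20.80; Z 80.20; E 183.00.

18.0 mol

Step 1:
n(Q) = 109.0 / 20.80 = 5.240 mol
n(Z) = 1250 / 80.20 = 15.59 mol
n/ν for Q = 5.240/1 = 5.240
n/ν for Z = 15.59/2 = 7.795
Smallest n/ν is Q → limiting reagent.
n(L) produced = (3/1) × 5.240 = 15.72 mol
Step 2:
n(L) available = 15.72 mol
n(E) = 3.290×1000 / 183.00 = 17.98 mol
n/ν for L = 15.72/1 = 15.72
n/ν for E = 17.98/2 = 8.990
Smallest n/ν is E → limiting reagent.
n(G) = (2/2) × 17.98 = 17.98 mol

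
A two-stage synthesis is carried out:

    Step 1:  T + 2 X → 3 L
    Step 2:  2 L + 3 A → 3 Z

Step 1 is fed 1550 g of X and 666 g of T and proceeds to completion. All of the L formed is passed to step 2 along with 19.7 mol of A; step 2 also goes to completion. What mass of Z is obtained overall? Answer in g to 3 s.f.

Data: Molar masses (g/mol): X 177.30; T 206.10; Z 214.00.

Step 1:
n(X) = 1550 / 177.30 = 8.742 mol
n(T) = 666.0 / 206.10 = 3.231 mol
n/ν → X: 4.371, T: 3.231; T is limiting.
n(L) produced = (3/1) × 3.231 = 9.693 mol
Step 2:
n(L) available = 9.693 mol
n(A) = 19.70 mol
n/ν → L: 4.847, A: 6.567; L is limiting.
n(Z) = (3/2) × 9.693 = 14.54 mol
mass = 14.54 × 214.00 = 3112 g

3110 g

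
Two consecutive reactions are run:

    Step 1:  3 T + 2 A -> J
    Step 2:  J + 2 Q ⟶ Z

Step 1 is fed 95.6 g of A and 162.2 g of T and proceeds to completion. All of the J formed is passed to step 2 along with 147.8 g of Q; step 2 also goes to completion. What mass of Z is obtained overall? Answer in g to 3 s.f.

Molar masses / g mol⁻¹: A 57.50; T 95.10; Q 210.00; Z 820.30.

Step 1:
n(A) = 95.60 / 57.50 = 1.663 mol
n(T) = 162.2 / 95.10 = 1.706 mol
n/ν for A = 1.663/2 = 0.8315
n/ν for T = 1.706/3 = 0.5687
Smallest n/ν is T → limiting reagent.
n(J) produced = (1/3) × 1.706 = 0.5687 mol
Step 2:
n(J) available = 0.5687 mol
n(Q) = 147.8 / 210.00 = 0.7038 mol
n/ν for J = 0.5687/1 = 0.5687
n/ν for Q = 0.7038/2 = 0.3519
Smallest n/ν is Q → limiting reagent.
n(Z) = (1/2) × 0.7038 = 0.3519 mol
mass = 0.3519 × 820.30 = 288.7 g

289 g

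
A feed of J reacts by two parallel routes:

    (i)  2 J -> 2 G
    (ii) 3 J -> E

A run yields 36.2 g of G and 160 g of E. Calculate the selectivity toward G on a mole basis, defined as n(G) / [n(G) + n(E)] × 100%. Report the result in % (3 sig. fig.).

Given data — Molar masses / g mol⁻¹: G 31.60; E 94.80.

40.4 %

n(G) = 36.2 / 31.60 = 1.146 mol
n(E) = 160 / 94.80 = 1.688 mol
selectivity = 1.146/(1.146+1.688) × 100 = 40.44 %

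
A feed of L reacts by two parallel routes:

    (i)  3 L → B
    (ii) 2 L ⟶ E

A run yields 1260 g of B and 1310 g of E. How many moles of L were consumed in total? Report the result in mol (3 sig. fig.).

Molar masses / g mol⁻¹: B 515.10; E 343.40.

15.0 mol

n(B) = 1260 / 515.10 = 2.446 mol
n(E) = 1310 / 343.40 = 3.815 mol
n(L) via (i) = (3/1)×2.446 = 7.338 mol
n(L) via (ii) = (2/1)×3.815 = 7.630 mol
total n(L) = 7.338 + 7.630 = 14.97 mol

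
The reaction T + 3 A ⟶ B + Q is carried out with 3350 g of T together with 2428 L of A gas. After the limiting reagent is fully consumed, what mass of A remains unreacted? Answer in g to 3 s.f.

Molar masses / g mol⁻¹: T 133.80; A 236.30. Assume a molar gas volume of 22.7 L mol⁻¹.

7530 g

n(T) = 3350 / 133.80 = 25.04 mol
n(A) = 2428 / 22.7 = 107.0 mol
n/ν for T = 25.04/1 = 25.04
n/ν for A = 107.0/3 = 35.67
Smallest n/ν is T → limiting reagent.
A consumed = (3/1) × 25.04 = 75.12 mol
A remaining = 107.0 − 75.12 = 31.88 mol
mass = 31.88 × 236.30 = 7533 g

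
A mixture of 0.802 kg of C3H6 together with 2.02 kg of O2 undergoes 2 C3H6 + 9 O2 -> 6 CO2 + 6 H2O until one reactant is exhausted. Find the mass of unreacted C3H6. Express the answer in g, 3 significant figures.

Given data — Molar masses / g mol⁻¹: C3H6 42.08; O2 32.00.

212 g

n(C3H6) = 0.8020×1000 / 42.08 = 19.06 mol
n(O2) = 2.020×1000 / 32.00 = 63.13 mol
n/ν → C3H6: 9.530, O2: 7.014; O2 is limiting.
C3H6 consumed = (2/9) × 63.13 = 14.03 mol
C3H6 remaining = 19.06 − 14.03 = 5.030 mol
mass = 5.030 × 42.08 = 211.7 g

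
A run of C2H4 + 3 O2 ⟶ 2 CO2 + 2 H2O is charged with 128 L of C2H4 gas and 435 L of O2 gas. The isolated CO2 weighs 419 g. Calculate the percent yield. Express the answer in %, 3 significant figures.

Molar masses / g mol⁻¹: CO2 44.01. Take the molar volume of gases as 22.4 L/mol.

83.3 %

n(C2H4) = 128.0 / 22.4 = 5.714 mol
n(O2) = 435.0 / 22.4 = 19.42 mol
n/ν → C2H4: 5.714, O2: 6.473; C2H4 is limiting.
theoretical n(CO2) = (2/1) × 5.714 = 11.43 mol → 503.0 g
% yield = 419 / 503.0 × 100 = 83.30 %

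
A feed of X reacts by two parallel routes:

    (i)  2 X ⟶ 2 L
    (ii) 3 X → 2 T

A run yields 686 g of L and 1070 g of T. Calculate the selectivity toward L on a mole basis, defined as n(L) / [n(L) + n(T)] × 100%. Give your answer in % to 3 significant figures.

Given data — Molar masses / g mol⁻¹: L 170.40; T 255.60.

49.0 %

n(L) = 686 / 170.40 = 4.026 mol
n(T) = 1070 / 255.60 = 4.186 mol
selectivity = 4.026/(4.026+4.186) × 100 = 49.03 %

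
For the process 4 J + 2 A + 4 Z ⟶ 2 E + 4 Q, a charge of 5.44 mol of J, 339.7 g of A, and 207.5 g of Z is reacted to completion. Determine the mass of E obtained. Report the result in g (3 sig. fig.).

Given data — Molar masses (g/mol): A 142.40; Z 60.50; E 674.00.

n(J) = 5.440 mol
n(A) = 339.7 / 142.40 = 2.386 mol
n(Z) = 207.5 / 60.50 = 3.430 mol
n/ν for J = 5.440/4 = 1.360
n/ν for A = 2.386/2 = 1.193
n/ν for Z = 3.430/4 = 0.8575
Smallest n/ν is Z → limiting reagent.
n(E) = (2/4) × 3.430 = 1.715 mol
mass = 1.715 × 674.00 = 1156 g

1160 g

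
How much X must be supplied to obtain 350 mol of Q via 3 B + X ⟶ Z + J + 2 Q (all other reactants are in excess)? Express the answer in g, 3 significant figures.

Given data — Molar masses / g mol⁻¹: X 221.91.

38800 g

n(Q) = 350.0 mol
n(X) = (1/2) × 350.0 = 175.0 mol
mass = 175.0 × 221.91 = 38830 g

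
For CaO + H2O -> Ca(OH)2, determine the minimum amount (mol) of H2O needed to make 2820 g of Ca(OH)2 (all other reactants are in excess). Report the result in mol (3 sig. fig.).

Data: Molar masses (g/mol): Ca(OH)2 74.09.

n(Ca(OH)2) = 2820 / 74.09 = 38.06 mol
n(H2O) = (1/1) × 38.06 = 38.06 mol

38.1 mol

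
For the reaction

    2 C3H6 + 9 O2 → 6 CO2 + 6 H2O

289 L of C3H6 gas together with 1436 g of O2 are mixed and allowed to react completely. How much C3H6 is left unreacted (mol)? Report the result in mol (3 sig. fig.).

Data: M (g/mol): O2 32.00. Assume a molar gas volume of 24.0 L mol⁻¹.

n(C3H6) = 289.0 / 24.0 = 12.04 mol
n(O2) = 1436 / 32.00 = 44.88 mol
n/ν for C3H6 = 12.04/2 = 6.020
n/ν for O2 = 44.88/9 = 4.987
Smallest n/ν is O2 → limiting reagent.
C3H6 consumed = (2/9) × 44.88 = 9.973 mol
C3H6 remaining = 12.04 − 9.973 = 2.067 mol

2.07 mol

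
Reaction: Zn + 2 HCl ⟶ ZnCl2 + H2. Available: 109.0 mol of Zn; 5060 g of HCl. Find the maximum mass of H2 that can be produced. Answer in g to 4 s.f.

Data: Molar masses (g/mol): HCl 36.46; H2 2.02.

140.2 g

n(Zn) = 109.0 mol
n(HCl) = 5060 / 36.46 = 138.8 mol
n/ν for Zn = 109.0/1 = 109.0
n/ν for HCl = 138.8/2 = 69.40
Smallest n/ν is HCl → limiting reagent.
n(H2) = (1/2) × 138.8 = 69.40 mol
mass = 69.40 × 2.02 = 140.2 g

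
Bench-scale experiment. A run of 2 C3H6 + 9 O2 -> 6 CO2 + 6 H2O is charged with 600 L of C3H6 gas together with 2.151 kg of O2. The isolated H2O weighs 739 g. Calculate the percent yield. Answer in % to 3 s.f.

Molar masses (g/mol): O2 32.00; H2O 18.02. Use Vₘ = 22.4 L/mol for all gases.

91.5 %

n(C3H6) = 600.0 / 22.4 = 26.79 mol
n(O2) = 2.151×1000 / 32.00 = 67.22 mol
n/ν → C3H6: 13.40, O2: 7.469; O2 is limiting.
theoretical n(H2O) = (6/9) × 67.22 = 44.81 mol → 807.5 g
% yield = 739 / 807.5 × 100 = 91.52 %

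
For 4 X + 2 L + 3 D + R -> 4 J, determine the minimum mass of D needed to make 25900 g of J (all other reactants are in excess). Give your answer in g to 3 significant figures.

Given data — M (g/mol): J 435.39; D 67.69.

3020 g

n(J) = 25900 / 435.39 = 59.49 mol
n(D) = (3/4) × 59.49 = 44.62 mol
mass = 44.62 × 67.69 = 3020 g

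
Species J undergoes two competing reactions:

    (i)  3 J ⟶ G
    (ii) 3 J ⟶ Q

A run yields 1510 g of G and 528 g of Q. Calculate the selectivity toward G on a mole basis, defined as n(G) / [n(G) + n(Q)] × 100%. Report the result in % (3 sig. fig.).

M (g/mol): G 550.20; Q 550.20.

74.1 %

n(G) = 1510 / 550.20 = 2.744 mol
n(Q) = 528 / 550.20 = 0.9597 mol
selectivity = 2.744/(2.744+0.9597) × 100 = 74.09 %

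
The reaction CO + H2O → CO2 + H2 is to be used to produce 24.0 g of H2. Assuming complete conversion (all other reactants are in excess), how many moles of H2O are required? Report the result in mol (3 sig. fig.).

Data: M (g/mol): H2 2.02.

11.9 mol

n(H2) = 24.0 / 2.02 = 11.88 mol
n(H2O) = (1/1) × 11.88 = 11.88 mol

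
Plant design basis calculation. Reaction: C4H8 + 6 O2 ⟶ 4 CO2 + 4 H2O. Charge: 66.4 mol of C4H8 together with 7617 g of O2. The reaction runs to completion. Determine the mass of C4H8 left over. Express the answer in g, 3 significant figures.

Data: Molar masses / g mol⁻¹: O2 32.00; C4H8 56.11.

n(C4H8) = 66.40 mol
n(O2) = 7617 / 32.00 = 238.0 mol
n/ν → C4H8: 66.40, O2: 39.67; O2 is limiting.
C4H8 consumed = (1/6) × 238.0 = 39.67 mol
C4H8 remaining = 66.40 − 39.67 = 26.73 mol
mass = 26.73 × 56.11 = 1500 g

1500 g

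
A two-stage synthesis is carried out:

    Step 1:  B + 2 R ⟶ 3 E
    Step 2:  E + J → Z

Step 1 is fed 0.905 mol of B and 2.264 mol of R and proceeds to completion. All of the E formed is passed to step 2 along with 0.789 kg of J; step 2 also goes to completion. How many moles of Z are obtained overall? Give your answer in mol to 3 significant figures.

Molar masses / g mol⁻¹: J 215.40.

Step 1:
n(B) = 0.9050 mol
n(R) = 2.264 mol
n/ν for B = 0.9050/1 = 0.9050
n/ν for R = 2.264/2 = 1.132
Smallest n/ν is B → limiting reagent.
n(E) produced = (3/1) × 0.9050 = 2.715 mol
Step 2:
n(E) available = 2.715 mol
n(J) = 0.7890×1000 / 215.40 = 3.663 mol
n/ν for E = 2.715/1 = 2.715
n/ν for J = 3.663/1 = 3.663
Smallest n/ν is E → limiting reagent.
n(Z) = (1/1) × 2.715 = 2.715 mol

2.72 mol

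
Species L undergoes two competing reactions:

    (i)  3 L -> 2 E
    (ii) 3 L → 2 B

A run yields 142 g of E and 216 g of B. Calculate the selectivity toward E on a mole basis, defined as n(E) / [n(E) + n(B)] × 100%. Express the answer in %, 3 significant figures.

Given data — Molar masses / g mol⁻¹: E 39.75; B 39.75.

39.7 %

n(E) = 142 / 39.75 = 3.572 mol
n(B) = 216 / 39.75 = 5.434 mol
selectivity = 3.572/(3.572+5.434) × 100 = 39.66 %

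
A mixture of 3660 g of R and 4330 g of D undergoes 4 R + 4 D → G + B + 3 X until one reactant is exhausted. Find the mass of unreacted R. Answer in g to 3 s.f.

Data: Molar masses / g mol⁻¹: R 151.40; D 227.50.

n(R) = 3660 / 151.40 = 24.17 mol
n(D) = 4330 / 227.50 = 19.03 mol
n/ν for R = 24.17/4 = 6.043
n/ν for D = 19.03/4 = 4.758
Smallest n/ν is D → limiting reagent.
R consumed = (4/4) × 19.03 = 19.03 mol
R remaining = 24.17 − 19.03 = 5.140 mol
mass = 5.140 × 151.40 = 778.2 g

778 g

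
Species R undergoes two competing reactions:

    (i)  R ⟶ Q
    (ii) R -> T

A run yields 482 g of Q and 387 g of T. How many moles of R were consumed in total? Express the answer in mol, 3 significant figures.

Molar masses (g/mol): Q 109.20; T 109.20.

7.96 mol

n(Q) = 482 / 109.20 = 4.414 mol
n(T) = 387 / 109.20 = 3.544 mol
n(R) via (i) = (1/1)×4.414 = 4.414 mol
n(R) via (ii) = (1/1)×3.544 = 3.544 mol
total n(R) = 4.414 + 3.544 = 7.958 mol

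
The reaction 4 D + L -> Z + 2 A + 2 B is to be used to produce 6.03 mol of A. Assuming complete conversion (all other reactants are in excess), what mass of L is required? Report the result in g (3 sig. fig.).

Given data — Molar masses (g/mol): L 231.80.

n(A) = 6.030 mol
n(L) = (1/2) × 6.030 = 3.015 mol
mass = 3.015 × 231.80 = 698.9 g

699 g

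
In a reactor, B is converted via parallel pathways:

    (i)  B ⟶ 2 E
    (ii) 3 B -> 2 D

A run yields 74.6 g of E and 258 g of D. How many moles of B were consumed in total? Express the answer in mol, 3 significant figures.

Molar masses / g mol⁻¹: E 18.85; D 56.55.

8.82 mol

n(E) = 74.6 / 18.85 = 3.958 mol
n(D) = 258 / 56.55 = 4.562 mol
n(B) via (i) = (1/2)×3.958 = 1.979 mol
n(B) via (ii) = (3/2)×4.562 = 6.843 mol
total n(B) = 1.979 + 6.843 = 8.822 mol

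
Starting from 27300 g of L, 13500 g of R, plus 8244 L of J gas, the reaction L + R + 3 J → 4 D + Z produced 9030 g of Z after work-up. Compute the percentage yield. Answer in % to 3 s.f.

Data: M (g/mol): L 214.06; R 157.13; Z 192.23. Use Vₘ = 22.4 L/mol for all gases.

54.7 %

n(L) = 27300 / 214.06 = 127.5 mol
n(R) = 13500 / 157.13 = 85.92 mol
n(J) = 8244 / 22.4 = 368.0 mol
n/ν → L: 127.5, R: 85.92, J: 122.7; R is limiting.
theoretical n(Z) = (1/1) × 85.92 = 85.92 mol → 16520 g
% yield = 9030 / 16520 × 100 = 54.66 %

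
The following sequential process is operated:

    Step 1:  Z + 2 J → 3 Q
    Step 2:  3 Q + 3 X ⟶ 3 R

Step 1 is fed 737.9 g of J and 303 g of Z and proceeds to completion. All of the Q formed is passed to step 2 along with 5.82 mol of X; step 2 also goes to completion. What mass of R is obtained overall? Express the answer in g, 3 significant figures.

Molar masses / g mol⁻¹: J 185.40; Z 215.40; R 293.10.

1240 g

Step 1:
n(J) = 737.9 / 185.40 = 3.980 mol
n(Z) = 303.0 / 215.40 = 1.407 mol
n/ν for J = 3.980/2 = 1.990
n/ν for Z = 1.407/1 = 1.407
Smallest n/ν is Z → limiting reagent.
n(Q) produced = (3/1) × 1.407 = 4.221 mol
Step 2:
n(Q) available = 4.221 mol
n(X) = 5.820 mol
n/ν for Q = 4.221/3 = 1.407
n/ν for X = 5.820/3 = 1.940
Smallest n/ν is Q → limiting reagent.
n(R) = (3/3) × 4.221 = 4.221 mol
mass = 4.221 × 293.10 = 1237 g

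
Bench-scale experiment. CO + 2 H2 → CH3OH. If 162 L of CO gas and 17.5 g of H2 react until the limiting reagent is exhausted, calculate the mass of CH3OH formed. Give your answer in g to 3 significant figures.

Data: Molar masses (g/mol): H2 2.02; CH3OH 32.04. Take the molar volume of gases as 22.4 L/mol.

139 g

n(CO) = 162.0 / 22.4 = 7.232 mol
n(H2) = 17.50 / 2.02 = 8.663 mol
n/ν for CO = 7.232/1 = 7.232
n/ν for H2 = 8.663/2 = 4.332
Smallest n/ν is H2 → limiting reagent.
n(CH3OH) = (1/2) × 8.663 = 4.332 mol
mass = 4.332 × 32.04 = 138.8 g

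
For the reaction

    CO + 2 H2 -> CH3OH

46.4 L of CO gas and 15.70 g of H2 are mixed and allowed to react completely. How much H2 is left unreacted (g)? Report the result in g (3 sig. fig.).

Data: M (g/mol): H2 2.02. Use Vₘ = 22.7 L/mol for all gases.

n(CO) = 46.40 / 22.7 = 2.044 mol
n(H2) = 15.70 / 2.02 = 7.772 mol
n/ν for CO = 2.044/1 = 2.044
n/ν for H2 = 7.772/2 = 3.886
Smallest n/ν is CO → limiting reagent.
H2 consumed = (2/1) × 2.044 = 4.088 mol
H2 remaining = 7.772 − 4.088 = 3.684 mol
mass = 3.684 × 2.02 = 7.442 g

7.44 g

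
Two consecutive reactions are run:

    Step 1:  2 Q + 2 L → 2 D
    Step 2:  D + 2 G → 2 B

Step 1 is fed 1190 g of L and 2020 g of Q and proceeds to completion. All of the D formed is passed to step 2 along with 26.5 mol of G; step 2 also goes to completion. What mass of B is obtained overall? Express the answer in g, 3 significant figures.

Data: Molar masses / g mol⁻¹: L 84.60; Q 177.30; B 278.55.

6350 g

Step 1:
n(L) = 1190 / 84.60 = 14.07 mol
n(Q) = 2020 / 177.30 = 11.39 mol
n/ν for L = 14.07/2 = 7.035
n/ν for Q = 11.39/2 = 5.695
Smallest n/ν is Q → limiting reagent.
n(D) produced = (2/2) × 11.39 = 11.39 mol
Step 2:
n(D) available = 11.39 mol
n(G) = 26.50 mol
n/ν for D = 11.39/1 = 11.39
n/ν for G = 26.50/2 = 13.25
Smallest n/ν is D → limiting reagent.
n(B) = (2/1) × 11.39 = 22.78 mol
mass = 22.78 × 278.55 = 6345 g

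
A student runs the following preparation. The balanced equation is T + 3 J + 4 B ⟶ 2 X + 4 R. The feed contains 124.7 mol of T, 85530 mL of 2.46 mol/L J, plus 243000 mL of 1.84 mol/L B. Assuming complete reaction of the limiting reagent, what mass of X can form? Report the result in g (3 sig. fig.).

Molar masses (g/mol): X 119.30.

16700 g

n(T) = 124.7 mol
n(J) = 2.46 × 85530/1000 = 210.4 mol
n(B) = 1.84 × 243000/1000 = 447.1 mol
n/ν for T = 124.7/1 = 124.7
n/ν for J = 210.4/3 = 70.13
n/ν for B = 447.1/4 = 111.8
Smallest n/ν is J → limiting reagent.
n(X) = (2/3) × 210.4 = 140.3 mol
mass = 140.3 × 119.30 = 16740 g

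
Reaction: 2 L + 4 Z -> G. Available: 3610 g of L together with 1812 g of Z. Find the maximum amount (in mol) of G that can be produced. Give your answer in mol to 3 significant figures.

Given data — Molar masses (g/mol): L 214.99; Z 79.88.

5.67 mol

n(L) = 3610 / 214.99 = 16.79 mol
n(Z) = 1812 / 79.88 = 22.68 mol
n/ν → L: 8.395, Z: 5.670; Z is limiting.
n(G) = (1/4) × 22.68 = 5.670 mol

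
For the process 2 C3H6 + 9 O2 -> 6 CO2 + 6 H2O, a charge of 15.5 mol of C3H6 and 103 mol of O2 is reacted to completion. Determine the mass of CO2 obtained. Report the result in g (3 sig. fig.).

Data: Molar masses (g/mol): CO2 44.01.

2050 g

n(C3H6) = 15.50 mol
n(O2) = 103.0 mol
n/ν → C3H6: 7.750, O2: 11.44; C3H6 is limiting.
n(CO2) = (6/2) × 15.50 = 46.50 mol
mass = 46.50 × 44.01 = 2046 g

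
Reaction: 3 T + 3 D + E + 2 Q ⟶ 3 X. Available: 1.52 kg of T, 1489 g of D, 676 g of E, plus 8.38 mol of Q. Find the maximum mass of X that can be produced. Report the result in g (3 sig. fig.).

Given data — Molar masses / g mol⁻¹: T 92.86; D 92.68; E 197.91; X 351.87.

n(T) = 1.520×1000 / 92.86 = 16.37 mol
n(D) = 1489 / 92.68 = 16.07 mol
n(E) = 676.0 / 197.91 = 3.416 mol
n(Q) = 8.380 mol
n/ν for T = 16.37/3 = 5.457
n/ν for D = 16.07/3 = 5.357
n/ν for E = 3.416/1 = 3.416
n/ν for Q = 8.380/2 = 4.190
Smallest n/ν is E → limiting reagent.
n(X) = (3/1) × 3.416 = 10.25 mol
mass = 10.25 × 351.87 = 3607 g

3610 g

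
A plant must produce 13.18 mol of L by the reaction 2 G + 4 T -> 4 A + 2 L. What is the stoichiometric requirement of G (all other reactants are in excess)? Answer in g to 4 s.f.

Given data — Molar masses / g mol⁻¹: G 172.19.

2269 g

n(L) = 13.18 mol
n(G) = (2/2) × 13.18 = 13.18 mol
mass = 13.18 × 172.19 = 2269 g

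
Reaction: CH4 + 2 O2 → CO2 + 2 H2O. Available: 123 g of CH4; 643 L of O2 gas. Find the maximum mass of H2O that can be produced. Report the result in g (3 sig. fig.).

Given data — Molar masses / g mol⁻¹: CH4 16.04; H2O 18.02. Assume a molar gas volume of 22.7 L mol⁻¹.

276 g

n(CH4) = 123.0 / 16.04 = 7.668 mol
n(O2) = 643.0 / 22.7 = 28.33 mol
n/ν → CH4: 7.668, O2: 14.17; CH4 is limiting.
n(H2O) = (2/1) × 7.668 = 15.34 mol
mass = 15.34 × 18.02 = 276.4 g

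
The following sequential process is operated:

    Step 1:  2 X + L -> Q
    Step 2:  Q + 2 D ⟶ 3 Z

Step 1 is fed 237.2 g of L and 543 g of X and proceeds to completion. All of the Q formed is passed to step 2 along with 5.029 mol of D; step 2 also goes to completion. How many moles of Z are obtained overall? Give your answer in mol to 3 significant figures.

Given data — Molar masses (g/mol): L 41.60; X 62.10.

Step 1:
n(L) = 237.2 / 41.60 = 5.702 mol
n(X) = 543.0 / 62.10 = 8.744 mol
n/ν for L = 5.702/1 = 5.702
n/ν for X = 8.744/2 = 4.372
Smallest n/ν is X → limiting reagent.
n(Q) produced = (1/2) × 8.744 = 4.372 mol
Step 2:
n(Q) available = 4.372 mol
n(D) = 5.029 mol
n/ν for Q = 4.372/1 = 4.372
n/ν for D = 5.029/2 = 2.515
Smallest n/ν is D → limiting reagent.
n(Z) = (3/2) × 5.029 = 7.544 mol

7.54 mol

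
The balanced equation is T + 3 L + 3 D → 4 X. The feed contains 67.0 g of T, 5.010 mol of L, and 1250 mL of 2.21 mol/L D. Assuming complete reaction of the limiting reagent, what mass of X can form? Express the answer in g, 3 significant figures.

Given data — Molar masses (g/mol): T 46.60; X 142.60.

n(T) = 67.00 / 46.60 = 1.438 mol
n(L) = 5.010 mol
n(D) = 2.21 × 1250/1000 = 2.763 mol
n/ν → T: 1.438, L: 1.670, D: 0.9210; D is limiting.
n(X) = (4/3) × 2.763 = 3.684 mol
mass = 3.684 × 142.60 = 525.3 g

525 g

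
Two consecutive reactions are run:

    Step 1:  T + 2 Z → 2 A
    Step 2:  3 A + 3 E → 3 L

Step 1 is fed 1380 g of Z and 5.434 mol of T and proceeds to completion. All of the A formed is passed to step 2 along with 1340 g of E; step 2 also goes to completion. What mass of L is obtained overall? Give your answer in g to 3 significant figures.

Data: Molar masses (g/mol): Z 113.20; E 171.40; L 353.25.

2760 g

Step 1:
n(Z) = 1380 / 113.20 = 12.19 mol
n(T) = 5.434 mol
n/ν → Z: 6.095, T: 5.434; T is limiting.
n(A) produced = (2/1) × 5.434 = 10.87 mol
Step 2:
n(A) available = 10.87 mol
n(E) = 1340 / 171.40 = 7.818 mol
n/ν → A: 3.623, E: 2.606; E is limiting.
n(L) = (3/3) × 7.818 = 7.818 mol
mass = 7.818 × 353.25 = 2762 g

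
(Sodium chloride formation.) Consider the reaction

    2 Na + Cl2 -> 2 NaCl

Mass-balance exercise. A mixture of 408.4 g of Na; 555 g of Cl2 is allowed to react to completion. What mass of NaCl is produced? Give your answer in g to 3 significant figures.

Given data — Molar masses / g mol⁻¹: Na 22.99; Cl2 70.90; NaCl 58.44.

915 g

n(Na) = 408.4 / 22.99 = 17.76 mol
n(Cl2) = 555.0 / 70.90 = 7.828 mol
n/ν → Na: 8.880, Cl2: 7.828; Cl2 is limiting.
n(NaCl) = (2/1) × 7.828 = 15.66 mol
mass = 15.66 × 58.44 = 915.2 g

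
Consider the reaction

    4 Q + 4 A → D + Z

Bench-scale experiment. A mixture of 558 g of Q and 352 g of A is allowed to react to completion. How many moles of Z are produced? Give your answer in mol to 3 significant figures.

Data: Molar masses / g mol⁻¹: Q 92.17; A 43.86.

n(Q) = 558.0 / 92.17 = 6.054 mol
n(A) = 352.0 / 43.86 = 8.026 mol
n/ν for Q = 6.054/4 = 1.514
n/ν for A = 8.026/4 = 2.007
Smallest n/ν is Q → limiting reagent.
n(Z) = (1/4) × 6.054 = 1.514 mol

1.51 mol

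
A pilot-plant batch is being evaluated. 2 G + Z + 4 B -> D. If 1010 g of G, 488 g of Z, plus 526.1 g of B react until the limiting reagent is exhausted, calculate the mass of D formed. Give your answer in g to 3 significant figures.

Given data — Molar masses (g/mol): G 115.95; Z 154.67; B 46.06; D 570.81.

n(G) = 1010 / 115.95 = 8.711 mol
n(Z) = 488.0 / 154.67 = 3.155 mol
n(B) = 526.1 / 46.06 = 11.42 mol
n/ν → G: 4.356, Z: 3.155, B: 2.855; B is limiting.
n(D) = (1/4) × 11.42 = 2.855 mol
mass = 2.855 × 570.81 = 1630 g

1630 g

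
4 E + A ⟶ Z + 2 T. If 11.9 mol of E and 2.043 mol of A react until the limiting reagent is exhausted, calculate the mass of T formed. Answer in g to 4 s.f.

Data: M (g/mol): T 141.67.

578.9 g

n(E) = 11.90 mol
n(A) = 2.043 mol
n/ν for E = 11.90/4 = 2.975
n/ν for A = 2.043/1 = 2.043
Smallest n/ν is A → limiting reagent.
n(T) = (2/1) × 2.043 = 4.086 mol
mass = 4.086 × 141.67 = 578.9 g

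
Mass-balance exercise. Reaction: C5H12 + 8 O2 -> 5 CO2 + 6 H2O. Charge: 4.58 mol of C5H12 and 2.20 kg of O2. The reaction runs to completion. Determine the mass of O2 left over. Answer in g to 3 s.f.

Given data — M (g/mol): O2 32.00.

1030 g

n(C5H12) = 4.580 mol
n(O2) = 2.200×1000 / 32.00 = 68.75 mol
n/ν → C5H12: 4.580, O2: 8.594; C5H12 is limiting.
O2 consumed = (8/1) × 4.580 = 36.64 mol
O2 remaining = 68.75 − 36.64 = 32.11 mol
mass = 32.11 × 32.00 = 1028 g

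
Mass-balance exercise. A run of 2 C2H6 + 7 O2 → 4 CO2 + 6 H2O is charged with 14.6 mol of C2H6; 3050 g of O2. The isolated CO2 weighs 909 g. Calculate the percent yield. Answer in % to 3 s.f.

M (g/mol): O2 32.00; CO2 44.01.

70.7 %

n(C2H6) = 14.60 mol
n(O2) = 3050 / 32.00 = 95.31 mol
n/ν for C2H6 = 14.60/2 = 7.300
n/ν for O2 = 95.31/7 = 13.62
Smallest n/ν is C2H6 → limiting reagent.
theoretical n(CO2) = (4/2) × 14.60 = 29.20 mol → 1285 g
% yield = 909 / 1285 × 100 = 70.74 %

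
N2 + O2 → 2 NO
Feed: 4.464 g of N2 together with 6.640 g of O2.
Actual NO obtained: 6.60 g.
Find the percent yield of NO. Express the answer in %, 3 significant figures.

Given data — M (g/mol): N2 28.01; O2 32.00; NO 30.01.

n(N2) = 4.464 / 28.01 = 0.1594 mol
n(O2) = 6.640 / 32.00 = 0.2075 mol
n/ν for N2 = 0.1594/1 = 0.1594
n/ν for O2 = 0.2075/1 = 0.2075
Smallest n/ν is N2 → limiting reagent.
theoretical n(NO) = (2/1) × 0.1594 = 0.3188 mol → 9.567 g
% yield = 6.60 / 9.567 × 100 = 68.99 %

69.0 %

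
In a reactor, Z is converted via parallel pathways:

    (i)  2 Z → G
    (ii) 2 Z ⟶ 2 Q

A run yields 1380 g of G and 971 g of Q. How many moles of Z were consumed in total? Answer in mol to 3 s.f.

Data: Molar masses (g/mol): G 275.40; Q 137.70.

n(G) = 1380 / 275.40 = 5.011 mol
n(Q) = 971 / 137.70 = 7.052 mol
n(Z) via (i) = (2/1)×5.011 = 10.02 mol
n(Z) via (ii) = (2/2)×7.052 = 7.052 mol
total n(Z) = 10.02 + 7.052 = 17.07 mol

17.1 mol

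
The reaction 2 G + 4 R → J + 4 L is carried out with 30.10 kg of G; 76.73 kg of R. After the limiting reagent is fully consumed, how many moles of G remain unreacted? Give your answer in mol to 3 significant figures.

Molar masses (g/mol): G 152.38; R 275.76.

58.4 mol

n(G) = 30.10×1000 / 152.38 = 197.5 mol
n(R) = 76.73×1000 / 275.76 = 278.2 mol
n/ν for G = 197.5/2 = 98.75
n/ν for R = 278.2/4 = 69.55
Smallest n/ν is R → limiting reagent.
G consumed = (2/4) × 278.2 = 139.1 mol
G remaining = 197.5 − 139.1 = 58.40 mol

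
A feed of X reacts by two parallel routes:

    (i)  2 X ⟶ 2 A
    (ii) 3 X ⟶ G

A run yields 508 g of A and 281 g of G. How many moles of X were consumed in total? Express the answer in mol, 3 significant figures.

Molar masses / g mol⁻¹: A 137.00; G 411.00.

5.76 mol

n(A) = 508 / 137.00 = 3.708 mol
n(G) = 281 / 411.00 = 0.6837 mol
n(X) via (i) = (2/2)×3.708 = 3.708 mol
n(X) via (ii) = (3/1)×0.6837 = 2.051 mol
total n(X) = 3.708 + 2.051 = 5.759 mol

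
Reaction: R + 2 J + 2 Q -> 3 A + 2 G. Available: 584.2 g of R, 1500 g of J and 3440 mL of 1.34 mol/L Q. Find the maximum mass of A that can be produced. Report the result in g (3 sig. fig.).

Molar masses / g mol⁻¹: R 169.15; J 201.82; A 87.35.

n(R) = 584.2 / 169.15 = 3.454 mol
n(J) = 1500 / 201.82 = 7.432 mol
n(Q) = 1.34 × 3440/1000 = 4.610 mol
n/ν for R = 3.454/1 = 3.454
n/ν for J = 7.432/2 = 3.716
n/ν for Q = 4.610/2 = 2.305
Smallest n/ν is Q → limiting reagent.
n(A) = (3/2) × 4.610 = 6.915 mol
mass = 6.915 × 87.35 = 604.0 g

604 g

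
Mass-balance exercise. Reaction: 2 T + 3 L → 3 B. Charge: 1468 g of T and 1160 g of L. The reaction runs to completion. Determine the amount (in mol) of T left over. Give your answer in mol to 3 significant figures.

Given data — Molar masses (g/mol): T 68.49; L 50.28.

6.05 mol

n(T) = 1468 / 68.49 = 21.43 mol
n(L) = 1160 / 50.28 = 23.07 mol
n/ν for T = 21.43/2 = 10.72
n/ν for L = 23.07/3 = 7.690
Smallest n/ν is L → limiting reagent.
T consumed = (2/3) × 23.07 = 15.38 mol
T remaining = 21.43 − 15.38 = 6.050 mol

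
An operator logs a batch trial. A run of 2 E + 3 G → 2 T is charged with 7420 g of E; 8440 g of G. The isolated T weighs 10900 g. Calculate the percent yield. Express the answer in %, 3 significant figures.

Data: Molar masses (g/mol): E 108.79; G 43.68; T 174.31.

91.7 %

n(E) = 7420 / 108.79 = 68.20 mol
n(G) = 8440 / 43.68 = 193.2 mol
n/ν for E = 68.20/2 = 34.10
n/ν for G = 193.2/3 = 64.40
Smallest n/ν is E → limiting reagent.
theoretical n(T) = (2/2) × 68.20 = 68.20 mol → 11890 g
% yield = 10900 / 11890 × 100 = 91.67 %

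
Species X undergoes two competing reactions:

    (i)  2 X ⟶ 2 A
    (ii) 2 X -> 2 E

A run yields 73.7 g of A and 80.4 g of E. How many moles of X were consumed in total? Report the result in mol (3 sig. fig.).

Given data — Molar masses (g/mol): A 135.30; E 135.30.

n(A) = 73.7 / 135.30 = 0.5447 mol
n(E) = 80.4 / 135.30 = 0.5942 mol
n(X) via (i) = (2/2)×0.5447 = 0.5447 mol
n(X) via (ii) = (2/2)×0.5942 = 0.5942 mol
total n(X) = 0.5447 + 0.5942 = 1.139 mol

1.14 mol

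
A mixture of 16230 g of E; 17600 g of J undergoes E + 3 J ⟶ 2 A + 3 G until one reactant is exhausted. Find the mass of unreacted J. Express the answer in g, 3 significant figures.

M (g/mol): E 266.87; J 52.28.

n(E) = 16230 / 266.87 = 60.82 mol
n(J) = 17600 / 52.28 = 336.6 mol
n/ν → E: 60.82, J: 112.2; E is limiting.
J consumed = (3/1) × 60.82 = 182.5 mol
J remaining = 336.6 − 182.5 = 154.1 mol
mass = 154.1 × 52.28 = 8056 g

8060 g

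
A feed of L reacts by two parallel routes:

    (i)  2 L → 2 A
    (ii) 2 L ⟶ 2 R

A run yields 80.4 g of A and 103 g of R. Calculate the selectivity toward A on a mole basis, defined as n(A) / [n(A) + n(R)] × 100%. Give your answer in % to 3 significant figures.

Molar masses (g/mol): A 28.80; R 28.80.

43.8 %

n(A) = 80.4 / 28.80 = 2.792 mol
n(R) = 103 / 28.80 = 3.576 mol
selectivity = 2.792/(2.792+3.576) × 100 = 43.84 %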